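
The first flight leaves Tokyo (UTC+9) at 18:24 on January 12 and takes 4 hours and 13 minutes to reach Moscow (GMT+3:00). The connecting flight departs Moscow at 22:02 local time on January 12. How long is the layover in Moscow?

5 hours 25 minutes

Convert departure to UTC: 18:24 − 9:00 = 09:24 UTC on Jan 12.
Add 4 hours and 13 minutes flight time → 13:37 UTC.
Moscow is UTC+3:00, so local arrival = 13:37 + 3:00 = 16:37 on Jan 12.
Layover = 22:02 − 16:37 = 5 hours 25 minutes.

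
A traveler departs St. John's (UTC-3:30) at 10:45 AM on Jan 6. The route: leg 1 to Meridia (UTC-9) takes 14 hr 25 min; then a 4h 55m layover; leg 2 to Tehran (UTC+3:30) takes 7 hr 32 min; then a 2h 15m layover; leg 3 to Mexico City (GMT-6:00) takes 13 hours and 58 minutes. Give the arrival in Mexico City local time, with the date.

3:20 AM on Jan 8

Convert departure to UTC: 10:45 AM + 3:30 = 2:15 PM UTC on Jan 6.
Add 14 hours 25 minutes leg 1 → 4:40 AM UTC (Jan 7).
Add 4 hours and 55 minutes layover in Meridia → 9:35 AM UTC.
Add 7 hours 32 minutes leg 2 → 5:07 PM UTC.
Add 2 hours 15 minutes layover in Tehran → 7:22 PM UTC.
Add 13 hours 58 minutes leg 3 → 9:20 AM UTC (Jan 8).
Mexico City is UTC−6:00, so local arrival = 9:20 AM − 6:00 = 3:20 AM on Jan 8.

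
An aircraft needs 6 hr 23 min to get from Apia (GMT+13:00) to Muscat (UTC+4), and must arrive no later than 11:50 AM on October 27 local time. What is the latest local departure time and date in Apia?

2:27 PM on October 27

Target arrival in UTC: 11:50 AM − 4:00 = 7:50 AM on Oct 27.
Subtract 6 hours and 23 minutes → departure 1:27 AM UTC on Oct 27.
Apia is UTC+13:00: 1:27 AM + 13:00 = 2:27 PM on Oct 27.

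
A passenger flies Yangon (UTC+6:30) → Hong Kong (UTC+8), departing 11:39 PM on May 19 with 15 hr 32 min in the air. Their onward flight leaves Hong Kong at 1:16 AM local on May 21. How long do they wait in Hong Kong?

Convert departure to UTC: 11:39 PM − 6:30 = 5:09 PM UTC on May 19.
Add 15 hours 32 minutes flight time → 8:41 AM UTC (May 20).
Hong Kong is UTC+8:00, so local arrival = 8:41 AM + 8:00 = 4:41 PM on May 20.
Layover = 1:16 AM − 4:41 PM (+1 day) = 8 hours 35 minutes.

8 hours 35 minutes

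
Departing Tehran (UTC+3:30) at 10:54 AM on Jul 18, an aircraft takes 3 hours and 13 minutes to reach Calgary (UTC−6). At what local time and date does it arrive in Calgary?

4:37 AM on July 18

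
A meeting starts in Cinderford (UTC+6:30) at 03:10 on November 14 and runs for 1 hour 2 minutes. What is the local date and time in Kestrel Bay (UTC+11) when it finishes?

08:42 on Nov 14

Convert start to UTC: 03:10 − 6:30 = 20:40 UTC on Nov 13.
Add 1 hour 2 minutes duration → 21:42 UTC.
Kestrel Bay is UTC+11:00, so local end time = 21:42 + 11:00 = 08:42 on Nov 14.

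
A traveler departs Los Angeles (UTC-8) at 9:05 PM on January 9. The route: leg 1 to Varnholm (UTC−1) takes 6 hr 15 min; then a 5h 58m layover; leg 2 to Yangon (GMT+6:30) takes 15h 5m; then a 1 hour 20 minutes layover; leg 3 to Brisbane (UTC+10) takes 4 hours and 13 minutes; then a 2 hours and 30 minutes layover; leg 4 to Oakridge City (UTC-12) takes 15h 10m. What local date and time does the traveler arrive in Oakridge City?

Convert departure to UTC: 9:05 PM + 8:00 = 5:05 AM UTC on Jan 10.
Add 6 hours 15 minutes leg 1 → 11:20 AM UTC.
Add 5 hours 58 minutes layover in Varnholm → 5:18 PM UTC.
Add 15 hours 5 minutes leg 2 → 8:23 AM UTC (Jan 11).
Add 1 hour 20 minutes layover in Yangon → 9:43 AM UTC.
Add 4 hours and 13 minutes leg 3 → 1:56 PM UTC.
Add 2 hours 30 minutes layover in Brisbane → 4:26 PM UTC.
Add 15 hours and 10 minutes leg 4 → 7:36 AM UTC (Jan 12).
Oakridge City is UTC−12:00, so local arrival = 7:36 AM − 12:00 = 7:36 PM on Jan 11.

7:36 PM on Jan 11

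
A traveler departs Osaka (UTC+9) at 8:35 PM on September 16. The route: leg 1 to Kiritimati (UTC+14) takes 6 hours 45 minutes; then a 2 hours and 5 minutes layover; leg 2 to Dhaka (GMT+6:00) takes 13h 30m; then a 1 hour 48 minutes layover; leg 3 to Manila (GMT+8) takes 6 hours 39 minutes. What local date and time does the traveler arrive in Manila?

2:22 AM on September 18

Convert departure to UTC: 8:35 PM − 9:00 = 11:35 AM UTC on Sep 16.
Add 6 hours 45 minutes leg 1 → 6:20 PM UTC.
Add 2 hours and 5 minutes layover in Kiritimati → 8:25 PM UTC.
Add 13 hours 30 minutes leg 2 → 9:55 AM UTC (Sep 17).
Add 1 hour and 48 minutes layover in Dhaka → 11:43 AM UTC.
Add 6 hours 39 minutes leg 3 → 6:22 PM UTC.
Manila is UTC+8:00, so local arrival = 6:22 PM + 8:00 = 2:22 AM on Sep 18.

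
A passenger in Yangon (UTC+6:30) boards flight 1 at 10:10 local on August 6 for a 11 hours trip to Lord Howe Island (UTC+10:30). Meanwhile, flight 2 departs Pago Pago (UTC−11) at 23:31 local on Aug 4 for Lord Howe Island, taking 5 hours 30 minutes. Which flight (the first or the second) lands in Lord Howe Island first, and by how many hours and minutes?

the second, by 22 hours 39 minutes

Flight 1 in UTC: 10:10 − 6:30 = 03:40 on Aug 6.
+11 hours → arrive 14:40 UTC on Aug 6.
Flight 2 in UTC: 23:31 + 11:00 = 10:31 on Aug 5.
+5 hours 30 minutes → arrive 16:01 UTC on Aug 5.
Flight 2 lands earlier by 22 hours 39 minutes.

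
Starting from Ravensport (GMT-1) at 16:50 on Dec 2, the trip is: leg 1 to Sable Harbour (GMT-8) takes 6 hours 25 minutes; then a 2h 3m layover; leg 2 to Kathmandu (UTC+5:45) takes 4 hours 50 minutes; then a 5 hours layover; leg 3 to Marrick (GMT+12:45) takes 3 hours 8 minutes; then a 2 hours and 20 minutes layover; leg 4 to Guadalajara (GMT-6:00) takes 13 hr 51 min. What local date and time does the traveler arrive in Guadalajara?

Convert departure to UTC: 16:50 + 1:00 = 17:50 UTC on Dec 2.
Add 6 hours and 25 minutes leg 1 → 00:15 UTC (Dec 3).
Add 2 hours 3 minutes layover in Sable Harbour → 02:18 UTC.
Add 4 hours and 50 minutes leg 2 → 07:08 UTC.
Add 5 hours layover in Kathmandu → 12:08 UTC.
Add 3 hours and 8 minutes leg 3 → 15:16 UTC.
Add 2 hours 20 minutes layover in Marrick → 17:36 UTC.
Add 13 hours and 51 minutes leg 4 → 07:27 UTC (Dec 4).
Guadalajara is UTC−6:00, so local arrival = 07:27 − 6:00 = 01:27 on Dec 4.

01:27 on December 4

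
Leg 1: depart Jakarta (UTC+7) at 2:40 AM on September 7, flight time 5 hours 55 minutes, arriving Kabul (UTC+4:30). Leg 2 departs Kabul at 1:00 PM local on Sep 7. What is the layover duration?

6 hours 55 minutes

Convert departure to UTC: 2:40 AM − 7:00 = 7:40 PM UTC on Sep 6.
Add 5 hours 55 minutes flight time → 1:35 AM UTC (Sep 7).
Kabul is UTC+4:30, so local arrival = 1:35 AM + 4:30 = 6:05 AM on Sep 7.
Layover = 1:00 PM − 6:05 AM = 6 hours 55 minutes.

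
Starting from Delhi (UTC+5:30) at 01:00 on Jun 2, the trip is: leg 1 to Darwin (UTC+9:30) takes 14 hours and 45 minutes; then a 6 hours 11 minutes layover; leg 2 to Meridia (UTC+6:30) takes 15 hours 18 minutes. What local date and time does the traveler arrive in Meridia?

14:14 on June 3

Convert departure to UTC: 01:00 − 5:30 = 19:30 UTC on Jun 1.
Add 14 hours 45 minutes leg 1 → 10:15 UTC (Jun 2).
Add 6 hours 11 minutes layover in Darwin → 16:26 UTC.
Add 15 hours and 18 minutes leg 2 → 07:44 UTC (Jun 3).
Meridia is UTC+6:30, so local arrival = 07:44 + 6:30 = 14:14 on Jun 3.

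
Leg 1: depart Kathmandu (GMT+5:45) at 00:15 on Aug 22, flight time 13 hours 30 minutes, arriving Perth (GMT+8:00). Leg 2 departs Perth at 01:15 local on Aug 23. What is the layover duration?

9 hours 15 minutes

Convert departure to UTC: 00:15 − 5:45 = 18:30 UTC on Aug 21.
Add 13 hours 30 minutes flight time → 08:00 UTC (Aug 22).
Perth is UTC+8:00, so local arrival = 08:00 + 8:00 = 16:00 on Aug 22.
Layover = 01:15 − 16:00 (+1 day) = 9 hours 15 minutes.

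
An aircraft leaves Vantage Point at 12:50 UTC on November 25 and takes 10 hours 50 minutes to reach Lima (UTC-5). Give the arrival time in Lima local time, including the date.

Departure is given in UTC: 12:50 on Nov 25.
Add 10 hours and 50 minutes → 23:40 UTC.
Lima is UTC−5:00: 23:40 − 5:00 = 18:40 on Nov 25.

18:40 on Nov 25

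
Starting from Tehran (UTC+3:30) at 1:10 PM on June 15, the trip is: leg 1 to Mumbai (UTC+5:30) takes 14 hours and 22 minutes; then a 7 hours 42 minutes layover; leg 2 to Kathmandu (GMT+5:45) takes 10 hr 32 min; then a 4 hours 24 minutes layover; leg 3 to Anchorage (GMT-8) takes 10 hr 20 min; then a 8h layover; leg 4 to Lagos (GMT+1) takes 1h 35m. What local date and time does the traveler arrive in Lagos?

7:35 PM on June 17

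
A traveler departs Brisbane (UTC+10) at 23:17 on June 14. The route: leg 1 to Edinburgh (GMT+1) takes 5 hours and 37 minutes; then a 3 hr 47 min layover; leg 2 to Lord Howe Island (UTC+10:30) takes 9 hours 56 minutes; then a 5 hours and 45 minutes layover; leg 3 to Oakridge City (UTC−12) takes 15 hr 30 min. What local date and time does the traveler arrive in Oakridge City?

Convert departure to UTC: 23:17 − 10:00 = 13:17 UTC on Jun 14.
Add 5 hours and 37 minutes leg 1 → 18:54 UTC.
Add 3 hours 47 minutes layover in Edinburgh → 22:41 UTC.
Add 9 hours 56 minutes leg 2 → 08:37 UTC (Jun 15).
Add 5 hours 45 minutes layover in Lord Howe Island → 14:22 UTC.
Add 15 hours and 30 minutes leg 3 → 05:52 UTC (Jun 16).
Oakridge City is UTC−12:00, so local arrival = 05:52 − 12:00 = 17:52 on Jun 15.

17:52 on June 15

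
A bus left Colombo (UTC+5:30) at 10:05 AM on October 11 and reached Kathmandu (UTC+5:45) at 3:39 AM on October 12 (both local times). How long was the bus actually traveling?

17 hours 19 minutes

Departure in UTC: 10:05 AM − 5:30 = 4:35 AM on Oct 11.
Arrival in UTC: 3:39 AM − 5:45 = 9:54 PM on Oct 11.
Elapsed = 9:54 PM − 4:35 AM = 17 hours 19 minutes.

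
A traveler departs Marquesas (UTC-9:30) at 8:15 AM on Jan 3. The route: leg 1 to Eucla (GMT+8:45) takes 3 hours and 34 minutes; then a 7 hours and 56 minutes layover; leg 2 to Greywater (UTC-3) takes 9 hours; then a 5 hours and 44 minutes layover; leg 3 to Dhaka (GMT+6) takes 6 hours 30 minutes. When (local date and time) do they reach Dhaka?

8:29 AM on Jan 5

Convert departure to UTC: 8:15 AM + 9:30 = 5:45 PM UTC on Jan 3.
Add 3 hours 34 minutes leg 1 → 9:19 PM UTC.
Add 7 hours 56 minutes layover in Eucla → 5:15 AM UTC (Jan 4).
Add 9 hours leg 2 → 2:15 PM UTC.
Add 5 hours 44 minutes layover in Greywater → 7:59 PM UTC.
Add 6 hours and 30 minutes leg 3 → 2:29 AM UTC (Jan 5).
Dhaka is UTC+6:00, so local arrival = 2:29 AM + 6:00 = 8:29 AM on Jan 5.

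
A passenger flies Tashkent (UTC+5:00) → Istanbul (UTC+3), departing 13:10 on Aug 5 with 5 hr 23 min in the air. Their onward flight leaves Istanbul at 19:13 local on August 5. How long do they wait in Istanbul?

2 hours 40 minutes

Convert departure to UTC: 13:10 − 5:00 = 08:10 UTC on Aug 5.
Add 5 hours and 23 minutes flight time → 13:33 UTC.
Istanbul is UTC+3:00, so local arrival = 13:33 + 3:00 = 16:33 on Aug 5.
Layover = 19:13 − 16:33 = 2 hours 40 minutes.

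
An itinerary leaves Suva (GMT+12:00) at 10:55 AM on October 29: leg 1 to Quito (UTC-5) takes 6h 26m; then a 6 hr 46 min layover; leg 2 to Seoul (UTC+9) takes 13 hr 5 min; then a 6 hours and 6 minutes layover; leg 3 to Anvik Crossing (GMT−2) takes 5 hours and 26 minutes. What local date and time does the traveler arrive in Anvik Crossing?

Convert departure to UTC: 10:55 AM − 12:00 = 10:55 PM UTC on Oct 28.
Add 6 hours and 26 minutes leg 1 → 5:21 AM UTC (Oct 29).
Add 6 hours and 46 minutes layover in Quito → 12:07 PM UTC.
Add 13 hours and 5 minutes leg 2 → 1:12 AM UTC (Oct 30).
Add 6 hours and 6 minutes layover in Seoul → 7:18 AM UTC.
Add 5 hours 26 minutes leg 3 → 12:44 PM UTC.
Anvik Crossing is UTC−2:00, so local arrival = 12:44 PM − 2:00 = 10:44 AM on Oct 30.

10:44 AM on Oct 30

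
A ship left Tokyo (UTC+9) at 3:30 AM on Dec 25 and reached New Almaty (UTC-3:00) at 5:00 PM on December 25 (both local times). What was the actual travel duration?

Departure in UTC: 3:30 AM − 9:00 = 6:30 PM on Dec 24.
Arrival in UTC: 5:00 PM + 3:00 = 8:00 PM on Dec 25.
Elapsed = 8:00 PM − 6:30 PM (+1 day) = 25 hours 30 minutes.

25 hours 30 minutes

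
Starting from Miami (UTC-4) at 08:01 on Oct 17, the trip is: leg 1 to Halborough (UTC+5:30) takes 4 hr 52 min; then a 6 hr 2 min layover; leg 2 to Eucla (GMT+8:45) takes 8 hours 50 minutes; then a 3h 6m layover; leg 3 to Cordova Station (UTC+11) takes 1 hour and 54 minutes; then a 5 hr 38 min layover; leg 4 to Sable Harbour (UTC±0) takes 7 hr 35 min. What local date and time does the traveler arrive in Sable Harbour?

01:58 on October 19

Convert departure to UTC: 08:01 + 4:00 = 12:01 UTC on Oct 17.
Add 4 hours and 52 minutes leg 1 → 16:53 UTC.
Add 6 hours 2 minutes layover in Halborough → 22:55 UTC.
Add 8 hours 50 minutes leg 2 → 07:45 UTC (Oct 18).
Add 3 hours and 6 minutes layover in Eucla → 10:51 UTC.
Add 1 hour 54 minutes leg 3 → 12:45 UTC.
Add 5 hours 38 minutes layover in Cordova Station → 18:23 UTC.
Add 7 hours 35 minutes leg 4 → 01:58 UTC (Oct 19).
Sable Harbour is UTC+0, so local arrival is the same: 01:58 on Oct 19.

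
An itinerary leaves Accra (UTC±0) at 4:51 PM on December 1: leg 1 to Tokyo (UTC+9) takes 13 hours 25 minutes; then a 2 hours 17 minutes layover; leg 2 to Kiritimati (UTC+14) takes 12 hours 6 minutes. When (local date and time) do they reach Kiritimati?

Accra is at UTC+0, so departure is already 4:51 PM UTC on Dec 1.
Add 13 hours 25 minutes leg 1 → 6:16 AM UTC (Dec 2).
Add 2 hours and 17 minutes layover in Tokyo → 8:33 AM UTC.
Add 12 hours and 6 minutes leg 2 → 8:39 PM UTC.
Kiritimati is UTC+14:00, so local arrival = 8:39 PM + 14:00 = 10:39 AM on Dec 3.

10:39 AM on Dec 3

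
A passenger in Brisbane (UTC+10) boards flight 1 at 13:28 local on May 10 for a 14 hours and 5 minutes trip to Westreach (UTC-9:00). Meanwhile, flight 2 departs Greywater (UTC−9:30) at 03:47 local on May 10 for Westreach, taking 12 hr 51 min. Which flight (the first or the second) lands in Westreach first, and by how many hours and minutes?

Flight 1 in UTC: 13:28 − 10:00 = 03:28 on May 10.
+14 hours 5 minutes → arrive 17:33 UTC on May 10.
Flight 2 in UTC: 03:47 + 9:30 = 13:17 on May 10.
+12 hours 51 minutes → arrive 02:08 UTC on May 11.
Flight 1 lands earlier by 8 hours 35 minutes.

the first, by 8 hours 35 minutes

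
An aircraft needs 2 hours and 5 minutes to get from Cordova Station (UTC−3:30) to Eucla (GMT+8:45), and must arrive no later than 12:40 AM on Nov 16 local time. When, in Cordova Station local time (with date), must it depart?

Target arrival in UTC: 12:40 AM − 8:45 = 3:55 PM on Nov 15.
Subtract 2 hours and 5 minutes → departure 1:50 PM UTC on Nov 15.
Cordova Station is UTC−3:30: 1:50 PM − 3:30 = 10:20 AM on Nov 15.

10:20 AM on November 15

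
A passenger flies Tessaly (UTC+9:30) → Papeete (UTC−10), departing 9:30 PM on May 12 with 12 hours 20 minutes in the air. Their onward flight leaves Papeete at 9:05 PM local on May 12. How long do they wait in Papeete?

6 hours 45 minutes

Convert departure to UTC: 9:30 PM − 9:30 = 12:00 PM UTC on May 12.
Add 12 hours 20 minutes flight time → 12:20 AM UTC (May 13).
Papeete is UTC−10:00, so local arrival = 12:20 AM − 10:00 = 2:20 PM on May 12.
Layover = 9:05 PM − 2:20 PM = 6 hours 45 minutes.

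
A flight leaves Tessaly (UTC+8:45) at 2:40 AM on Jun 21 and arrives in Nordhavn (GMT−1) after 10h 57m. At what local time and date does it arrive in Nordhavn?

3:52 AM on June 21

Nordhavn is 9:45 behind Tessaly.
After 10 hours 57 minutes it is 1:37 PM in Tessaly.
Shift by the zone difference: 1:37 PM − 9:45 = 3:52 AM on Jun 21 in Nordhavn.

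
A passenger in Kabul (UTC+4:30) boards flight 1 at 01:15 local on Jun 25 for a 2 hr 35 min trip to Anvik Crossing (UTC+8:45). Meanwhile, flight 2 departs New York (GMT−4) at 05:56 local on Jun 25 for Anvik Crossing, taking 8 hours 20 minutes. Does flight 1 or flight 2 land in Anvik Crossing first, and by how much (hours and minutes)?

the first, by 18 hours 56 minutes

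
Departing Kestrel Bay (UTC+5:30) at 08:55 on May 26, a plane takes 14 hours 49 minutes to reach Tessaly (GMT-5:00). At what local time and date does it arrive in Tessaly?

Tessaly is 10:30 behind Kestrel Bay.
After 14 hours 49 minutes it is 23:44 in Kestrel Bay.
Shift by the zone difference: 23:44 − 10:30 = 13:14 on May 26 in Tessaly.

13:14 on May 26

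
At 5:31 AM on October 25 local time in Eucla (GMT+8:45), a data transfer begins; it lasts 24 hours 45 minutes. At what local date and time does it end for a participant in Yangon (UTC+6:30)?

4:01 AM on October 26

Convert start to UTC: 5:31 AM − 8:45 = 8:46 PM UTC on Oct 24.
Add 24 hours and 45 minutes duration → 9:31 PM UTC (Oct 25).
Yangon is UTC+6:30, so local end time = 9:31 PM + 6:30 = 4:01 AM on Oct 26.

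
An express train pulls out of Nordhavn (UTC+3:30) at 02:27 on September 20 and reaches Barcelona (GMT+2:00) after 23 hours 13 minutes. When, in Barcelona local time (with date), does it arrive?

Barcelona is 1:30 behind Nordhavn.
After 23 hours and 13 minutes it is 01:40 (Sep 21) in Nordhavn.
Shift by the zone difference: 01:40 − 1:30 = 00:10 on Sep 21 in Barcelona.

00:10 on September 21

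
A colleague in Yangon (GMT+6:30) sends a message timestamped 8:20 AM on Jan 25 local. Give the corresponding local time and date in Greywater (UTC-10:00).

3:50 PM on January 24

In UTC: 8:20 AM − 6:30 = 1:50 AM on Jan 25.
Greywater is UTC−10:00: 1:50 AM − 10:00 = 3:50 PM on Jan 24.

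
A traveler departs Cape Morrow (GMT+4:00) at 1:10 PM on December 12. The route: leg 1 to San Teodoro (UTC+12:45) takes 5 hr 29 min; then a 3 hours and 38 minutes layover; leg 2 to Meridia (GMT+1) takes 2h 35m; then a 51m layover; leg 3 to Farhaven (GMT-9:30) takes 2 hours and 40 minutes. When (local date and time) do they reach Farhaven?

2:53 PM on December 12

Convert departure to UTC: 1:10 PM − 4:00 = 9:10 AM UTC on Dec 12.
Add 5 hours and 29 minutes leg 1 → 2:39 PM UTC.
Add 3 hours 38 minutes layover in San Teodoro → 6:17 PM UTC.
Add 2 hours 35 minutes leg 2 → 8:52 PM UTC.
Add 51 minutes layover in Meridia → 9:43 PM UTC.
Add 2 hours and 40 minutes leg 3 → 12:23 AM UTC (Dec 13).
Farhaven is UTC−9:30, so local arrival = 12:23 AM − 9:30 = 2:53 PM on Dec 12.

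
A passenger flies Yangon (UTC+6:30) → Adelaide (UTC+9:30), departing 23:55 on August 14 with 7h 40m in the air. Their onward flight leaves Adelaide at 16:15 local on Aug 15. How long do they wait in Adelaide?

Convert departure to UTC: 23:55 − 6:30 = 17:25 UTC on Aug 14.
Add 7 hours and 40 minutes flight time → 01:05 UTC (Aug 15).
Adelaide is UTC+9:30, so local arrival = 01:05 + 9:30 = 10:35 on Aug 15.
Layover = 16:15 − 10:35 = 5 hours 40 minutes.

5 hours 40 minutes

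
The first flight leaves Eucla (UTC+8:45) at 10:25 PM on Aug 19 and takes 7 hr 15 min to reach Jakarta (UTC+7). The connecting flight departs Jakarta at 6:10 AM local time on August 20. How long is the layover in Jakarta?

Convert departure to UTC: 10:25 PM − 8:45 = 1:40 PM UTC on Aug 19.
Add 7 hours 15 minutes flight time → 8:55 PM UTC.
Jakarta is UTC+7:00, so local arrival = 8:55 PM + 7:00 = 3:55 AM on Aug 20.
Layover = 6:10 AM − 3:55 AM = 2 hours 15 minutes.

2 hours 15 minutes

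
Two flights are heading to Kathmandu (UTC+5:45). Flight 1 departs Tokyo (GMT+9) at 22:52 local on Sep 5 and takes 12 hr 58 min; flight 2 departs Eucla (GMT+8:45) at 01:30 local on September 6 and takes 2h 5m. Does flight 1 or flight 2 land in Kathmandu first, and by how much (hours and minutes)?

the second, by 8 hours

Flight 1 in UTC: 22:52 − 9:00 = 13:52 on Sep 5.
+12 hours 58 minutes → arrive 02:50 UTC on Sep 6.
Flight 2 in UTC: 01:30 − 8:45 = 16:45 on Sep 5.
+2 hours 5 minutes → arrive 18:50 UTC on Sep 5.
Flight 2 lands earlier by 8 hours.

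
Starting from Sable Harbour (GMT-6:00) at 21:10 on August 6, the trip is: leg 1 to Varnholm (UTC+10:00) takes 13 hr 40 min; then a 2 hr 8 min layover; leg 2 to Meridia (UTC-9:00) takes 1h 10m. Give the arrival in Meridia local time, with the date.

11:08 on Aug 7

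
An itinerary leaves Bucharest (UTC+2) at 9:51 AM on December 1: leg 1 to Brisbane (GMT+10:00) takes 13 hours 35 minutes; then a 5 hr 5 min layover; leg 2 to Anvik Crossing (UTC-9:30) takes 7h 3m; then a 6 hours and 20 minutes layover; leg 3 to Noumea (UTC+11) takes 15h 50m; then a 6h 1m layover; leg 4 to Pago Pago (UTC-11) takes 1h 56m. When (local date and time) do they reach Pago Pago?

4:41 AM on December 3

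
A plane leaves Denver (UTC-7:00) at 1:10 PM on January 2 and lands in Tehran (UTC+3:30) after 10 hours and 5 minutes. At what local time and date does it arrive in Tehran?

9:45 AM on Jan 3

Convert departure to UTC: 1:10 PM + 7:00 = 8:10 PM UTC on Jan 2.
Add 10 hours and 5 minutes travel time → 6:15 AM UTC (Jan 3).
Tehran is UTC+3:30, so local arrival = 6:15 AM + 3:30 = 9:45 AM on Jan 3.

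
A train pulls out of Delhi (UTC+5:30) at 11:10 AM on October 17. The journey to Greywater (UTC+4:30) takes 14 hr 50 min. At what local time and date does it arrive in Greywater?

1:00 AM on October 18

Convert departure to UTC: 11:10 AM − 5:30 = 5:40 AM UTC on Oct 17.
Add 14 hours 50 minutes travel time → 8:30 PM UTC.
Greywater is UTC+4:30, so local arrival = 8:30 PM + 4:30 = 1:00 AM on Oct 18.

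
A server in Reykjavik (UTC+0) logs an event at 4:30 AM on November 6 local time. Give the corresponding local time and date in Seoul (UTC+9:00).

1:30 PM on November 6

Reykjavik is UTC+0 so that is 4:30 AM UTC.
Seoul is UTC+9:00: 4:30 AM + 9:00 = 1:30 PM on Nov 6.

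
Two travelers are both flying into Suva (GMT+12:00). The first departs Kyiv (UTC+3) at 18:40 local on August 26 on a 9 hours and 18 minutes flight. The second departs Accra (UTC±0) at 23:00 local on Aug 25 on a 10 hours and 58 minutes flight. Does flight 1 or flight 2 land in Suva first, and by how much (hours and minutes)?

Flight 1 in UTC: 18:40 − 3:00 = 15:40 on Aug 26.
+9 hours 18 minutes → arrive 00:58 UTC on Aug 27.
Flight 2 departs at 23:00 UTC (Aug 25).
+10 hours 58 minutes → arrive 09:58 UTC on Aug 26.
Flight 2 lands earlier by 15 hours.

the second, by 15 hours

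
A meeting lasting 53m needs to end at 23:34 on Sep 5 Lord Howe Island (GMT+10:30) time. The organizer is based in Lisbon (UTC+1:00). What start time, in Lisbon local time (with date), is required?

Target end time in UTC: 23:34 − 10:30 = 13:04 on Sep 5.
Subtract 53 minutes → start 12:11 UTC on Sep 5.
Lisbon is UTC+1:00: 12:11 + 1:00 = 13:11 on Sep 5.

13:11 on September 5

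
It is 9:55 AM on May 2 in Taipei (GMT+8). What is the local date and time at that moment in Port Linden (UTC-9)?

4:55 PM on May 1

In UTC: 9:55 AM − 8:00 = 1:55 AM on May 2.
Port Linden is UTC−9:00: 1:55 AM − 9:00 = 4:55 PM on May 1.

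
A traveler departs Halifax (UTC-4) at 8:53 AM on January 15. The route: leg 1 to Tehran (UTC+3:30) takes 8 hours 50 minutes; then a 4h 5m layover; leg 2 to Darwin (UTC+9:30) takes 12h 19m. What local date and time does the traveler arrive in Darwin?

Convert departure to UTC: 8:53 AM + 4:00 = 12:53 PM UTC on Jan 15.
Add 8 hours and 50 minutes leg 1 → 9:43 PM UTC.
Add 4 hours and 5 minutes layover in Tehran → 1:48 AM UTC (Jan 16).
Add 12 hours 19 minutes leg 2 → 2:07 PM UTC.
Darwin is UTC+9:30, so local arrival = 2:07 PM + 9:30 = 11:37 PM on Jan 16.

11:37 PM on January 16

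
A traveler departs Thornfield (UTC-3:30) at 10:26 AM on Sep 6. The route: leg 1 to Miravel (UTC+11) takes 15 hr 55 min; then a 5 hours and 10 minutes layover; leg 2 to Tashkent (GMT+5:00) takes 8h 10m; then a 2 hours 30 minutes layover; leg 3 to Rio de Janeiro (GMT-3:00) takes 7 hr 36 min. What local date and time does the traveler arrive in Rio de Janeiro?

Convert departure to UTC: 10:26 AM + 3:30 = 1:56 PM UTC on Sep 6.
Add 15 hours and 55 minutes leg 1 → 5:51 AM UTC (Sep 7).
Add 5 hours 10 minutes layover in Miravel → 11:01 AM UTC.
Add 8 hours 10 minutes leg 2 → 7:11 PM UTC.
Add 2 hours 30 minutes layover in Tashkent → 9:41 PM UTC.
Add 7 hours and 36 minutes leg 3 → 5:17 AM UTC (Sep 8).
Rio de Janeiro is UTC−3:00, so local arrival = 5:17 AM − 3:00 = 2:17 AM on Sep 8.

2:17 AM on Sep 8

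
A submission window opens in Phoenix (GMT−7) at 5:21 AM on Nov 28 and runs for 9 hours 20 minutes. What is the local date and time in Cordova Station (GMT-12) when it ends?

Cordova Station is 5:00 behind Phoenix.
After 9 hours and 20 minutes it is 2:41 PM in Phoenix.
Shift by the zone difference: 2:41 PM − 5:00 = 9:41 AM on Nov 28 in Cordova Station.

9:41 AM on November 28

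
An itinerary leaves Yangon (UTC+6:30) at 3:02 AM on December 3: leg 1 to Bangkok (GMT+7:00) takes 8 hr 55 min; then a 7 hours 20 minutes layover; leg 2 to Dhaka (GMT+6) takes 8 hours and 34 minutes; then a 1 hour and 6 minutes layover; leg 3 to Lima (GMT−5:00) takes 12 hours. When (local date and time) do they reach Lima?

5:27 AM on December 4

Convert departure to UTC: 3:02 AM − 6:30 = 8:32 PM UTC on Dec 2.
Add 8 hours 55 minutes leg 1 → 5:27 AM UTC (Dec 3).
Add 7 hours 20 minutes layover in Bangkok → 12:47 PM UTC.
Add 8 hours and 34 minutes leg 2 → 9:21 PM UTC.
Add 1 hour and 6 minutes layover in Dhaka → 10:27 PM UTC.
Add 12 hours leg 3 → 10:27 AM UTC (Dec 4).
Lima is UTC−5:00, so local arrival = 10:27 AM − 5:00 = 5:27 AM on Dec 4.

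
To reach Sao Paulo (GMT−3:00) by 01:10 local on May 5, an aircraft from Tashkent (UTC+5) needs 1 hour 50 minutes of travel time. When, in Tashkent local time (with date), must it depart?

07:20 on May 5

Target arrival in UTC: 01:10 + 3:00 = 04:10 on May 5.
Subtract 1 hour 50 minutes → departure 02:20 UTC on May 5.
Tashkent is UTC+5:00: 02:20 + 5:00 = 07:20 on May 5.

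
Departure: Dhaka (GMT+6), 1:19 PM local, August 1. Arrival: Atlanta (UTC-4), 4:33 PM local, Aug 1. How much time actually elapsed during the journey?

13 hours 14 minutes

Departure in UTC: 1:19 PM − 6:00 = 7:19 AM on Aug 1.
Arrival in UTC: 4:33 PM + 4:00 = 8:33 PM on Aug 1.
Elapsed = 8:33 PM − 7:19 AM = 13 hours 14 minutes.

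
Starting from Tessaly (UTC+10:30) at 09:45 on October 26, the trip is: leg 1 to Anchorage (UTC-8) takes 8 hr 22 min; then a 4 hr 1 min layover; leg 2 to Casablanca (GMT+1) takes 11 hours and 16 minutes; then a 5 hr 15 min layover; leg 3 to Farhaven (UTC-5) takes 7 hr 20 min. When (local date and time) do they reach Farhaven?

06:29 on October 27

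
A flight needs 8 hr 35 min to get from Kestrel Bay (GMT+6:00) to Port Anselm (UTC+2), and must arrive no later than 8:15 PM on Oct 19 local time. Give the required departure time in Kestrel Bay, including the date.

3:40 PM on October 19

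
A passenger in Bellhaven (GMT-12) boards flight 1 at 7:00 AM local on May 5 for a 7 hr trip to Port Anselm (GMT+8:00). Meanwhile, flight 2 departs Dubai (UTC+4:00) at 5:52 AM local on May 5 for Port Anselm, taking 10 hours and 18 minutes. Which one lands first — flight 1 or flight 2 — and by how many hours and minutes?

the second, by 13 hours 50 minutes

Flight 1 in UTC: 7:00 AM + 12:00 = 7:00 PM on May 5.
+7 hours → arrive 2:00 AM UTC on May 6.
Flight 2 in UTC: 5:52 AM − 4:00 = 1:52 AM on May 5.
+10 hours and 18 minutes → arrive 12:10 PM UTC on May 5.
Flight 2 lands earlier by 13 hours 50 minutes.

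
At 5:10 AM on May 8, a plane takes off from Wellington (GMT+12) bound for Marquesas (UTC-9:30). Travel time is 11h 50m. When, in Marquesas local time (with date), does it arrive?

7:30 PM on May 7

Convert departure to UTC: 5:10 AM − 12:00 = 5:10 PM UTC on May 7.
Add 11 hours 50 minutes travel time → 5:00 AM UTC (May 8).
Marquesas is UTC−9:30, so local arrival = 5:00 AM − 9:30 = 7:30 PM on May 7.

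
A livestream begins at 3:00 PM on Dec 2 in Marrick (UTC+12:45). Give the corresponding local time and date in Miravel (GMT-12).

Miravel is 24:45 behind Marrick.
Shift by the zone difference: 3:00 PM − 24:45 = 2:15 PM on Dec 1 in Miravel.

2:15 PM on December 1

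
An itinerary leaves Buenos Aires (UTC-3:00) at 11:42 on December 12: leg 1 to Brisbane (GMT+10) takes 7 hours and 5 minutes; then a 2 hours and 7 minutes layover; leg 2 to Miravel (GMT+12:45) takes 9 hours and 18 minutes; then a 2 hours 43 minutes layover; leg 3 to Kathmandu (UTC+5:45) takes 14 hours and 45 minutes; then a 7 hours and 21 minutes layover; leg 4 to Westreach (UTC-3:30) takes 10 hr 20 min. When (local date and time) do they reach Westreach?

16:51 on December 14

Convert departure to UTC: 11:42 + 3:00 = 14:42 UTC on Dec 12.
Add 7 hours and 5 minutes leg 1 → 21:47 UTC.
Add 2 hours 7 minutes layover in Brisbane → 23:54 UTC.
Add 9 hours 18 minutes leg 2 → 09:12 UTC (Dec 13).
Add 2 hours 43 minutes layover in Miravel → 11:55 UTC.
Add 14 hours 45 minutes leg 3 → 02:40 UTC (Dec 14).
Add 7 hours and 21 minutes layover in Kathmandu → 10:01 UTC.
Add 10 hours and 20 minutes leg 4 → 20:21 UTC.
Westreach is UTC−3:30, so local arrival = 20:21 − 3:30 = 16:51 on Dec 14.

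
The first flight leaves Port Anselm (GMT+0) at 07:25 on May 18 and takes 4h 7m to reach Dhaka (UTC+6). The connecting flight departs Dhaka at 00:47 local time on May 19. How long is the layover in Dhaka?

Port Anselm is at UTC+0, so departure is already 07:25 UTC on May 18.
Add 4 hours 7 minutes flight time → 11:32 UTC.
Dhaka is UTC+6:00, so local arrival = 11:32 + 6:00 = 17:32 on May 18.
Layover = 00:47 − 17:32 (+1 day) = 7 hours 15 minutes.

7 hours 15 minutes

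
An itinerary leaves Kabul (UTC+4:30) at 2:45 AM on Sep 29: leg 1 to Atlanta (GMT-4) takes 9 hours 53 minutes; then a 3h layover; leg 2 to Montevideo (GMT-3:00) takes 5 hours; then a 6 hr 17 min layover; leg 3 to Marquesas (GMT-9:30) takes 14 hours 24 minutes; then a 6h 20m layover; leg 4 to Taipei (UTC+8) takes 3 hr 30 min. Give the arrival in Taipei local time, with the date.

6:39 AM on Oct 1

Convert departure to UTC: 2:45 AM − 4:30 = 10:15 PM UTC on Sep 28.
Add 9 hours 53 minutes leg 1 → 8:08 AM UTC (Sep 29).
Add 3 hours layover in Atlanta → 11:08 AM UTC.
Add 5 hours leg 2 → 4:08 PM UTC.
Add 6 hours and 17 minutes layover in Montevideo → 10:25 PM UTC.
Add 14 hours 24 minutes leg 3 → 12:49 PM UTC (Sep 30).
Add 6 hours and 20 minutes layover in Marquesas → 7:09 PM UTC.
Add 3 hours and 30 minutes leg 4 → 10:39 PM UTC.
Taipei is UTC+8:00, so local arrival = 10:39 PM + 8:00 = 6:39 AM on Oct 1.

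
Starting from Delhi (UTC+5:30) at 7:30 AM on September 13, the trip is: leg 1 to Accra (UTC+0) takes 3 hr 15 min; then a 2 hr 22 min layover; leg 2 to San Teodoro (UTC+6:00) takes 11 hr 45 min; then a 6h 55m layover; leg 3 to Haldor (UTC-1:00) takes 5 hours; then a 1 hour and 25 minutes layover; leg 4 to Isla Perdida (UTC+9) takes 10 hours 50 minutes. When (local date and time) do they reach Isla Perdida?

4:32 AM on September 15

Convert departure to UTC: 7:30 AM − 5:30 = 2:00 AM UTC on Sep 13.
Add 3 hours 15 minutes leg 1 → 5:15 AM UTC.
Add 2 hours and 22 minutes layover in Accra → 7:37 AM UTC.
Add 11 hours and 45 minutes leg 2 → 7:22 PM UTC.
Add 6 hours and 55 minutes layover in San Teodoro → 2:17 AM UTC (Sep 14).
Add 5 hours leg 3 → 7:17 AM UTC.
Add 1 hour 25 minutes layover in Haldor → 8:42 AM UTC.
Add 10 hours and 50 minutes leg 4 → 7:32 PM UTC.
Isla Perdida is UTC+9:00, so local arrival = 7:32 PM + 9:00 = 4:32 AM on Sep 15.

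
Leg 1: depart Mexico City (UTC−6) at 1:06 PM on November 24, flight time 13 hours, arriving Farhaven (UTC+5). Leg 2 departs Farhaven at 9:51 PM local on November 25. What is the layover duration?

Convert departure to UTC: 1:06 PM + 6:00 = 7:06 PM UTC on Nov 24.
Add 13 hours flight time → 8:06 AM UTC (Nov 25).
Farhaven is UTC+5:00, so local arrival = 8:06 AM + 5:00 = 1:06 PM on Nov 25.
Layover = 9:51 PM − 1:06 PM = 8 hours 45 minutes.

8 hours 45 minutes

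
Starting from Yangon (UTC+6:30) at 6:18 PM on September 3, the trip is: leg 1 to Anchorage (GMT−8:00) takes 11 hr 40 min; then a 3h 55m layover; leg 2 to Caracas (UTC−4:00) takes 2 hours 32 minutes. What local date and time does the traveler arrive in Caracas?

1:55 AM on September 4

Convert departure to UTC: 6:18 PM − 6:30 = 11:48 AM UTC on Sep 3.
Add 11 hours and 40 minutes leg 1 → 11:28 PM UTC.
Add 3 hours 55 minutes layover in Anchorage → 3:23 AM UTC (Sep 4).
Add 2 hours 32 minutes leg 2 → 5:55 AM UTC.
Caracas is UTC−4:00, so local arrival = 5:55 AM − 4:00 = 1:55 AM on Sep 4.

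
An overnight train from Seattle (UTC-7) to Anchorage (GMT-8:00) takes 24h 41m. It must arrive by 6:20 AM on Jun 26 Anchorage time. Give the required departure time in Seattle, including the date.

6:39 AM on Jun 25

Target arrival in UTC: 6:20 AM + 8:00 = 2:20 PM on Jun 26.
Subtract 24 hours and 41 minutes → departure 1:39 PM UTC on Jun 25.
Seattle is UTC−7:00: 1:39 PM − 7:00 = 6:39 AM on Jun 25.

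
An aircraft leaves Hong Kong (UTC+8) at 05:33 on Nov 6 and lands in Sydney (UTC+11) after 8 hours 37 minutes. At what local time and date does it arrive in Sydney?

17:10 on November 6

Sydney is 3:00 ahead of Hong Kong.
After 8 hours and 37 minutes it is 14:10 in Hong Kong.
Shift by the zone difference: 14:10 + 3:00 = 17:10 on Nov 6 in Sydney.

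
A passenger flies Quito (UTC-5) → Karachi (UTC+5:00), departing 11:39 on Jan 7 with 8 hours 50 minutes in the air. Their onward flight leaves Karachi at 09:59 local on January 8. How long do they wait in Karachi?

3 hours 30 minutes

Convert departure to UTC: 11:39 + 5:00 = 16:39 UTC on Jan 7.
Add 8 hours and 50 minutes flight time → 01:29 UTC (Jan 8).
Karachi is UTC+5:00, so local arrival = 01:29 + 5:00 = 06:29 on Jan 8.
Layover = 09:59 − 06:29 = 3 hours 30 minutes.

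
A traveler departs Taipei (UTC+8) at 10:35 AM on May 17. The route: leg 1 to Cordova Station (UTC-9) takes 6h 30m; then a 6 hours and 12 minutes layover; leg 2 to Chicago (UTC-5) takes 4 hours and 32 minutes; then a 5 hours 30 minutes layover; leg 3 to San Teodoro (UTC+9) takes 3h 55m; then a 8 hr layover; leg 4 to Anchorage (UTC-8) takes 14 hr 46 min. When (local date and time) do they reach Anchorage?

8:00 PM on May 18

Convert departure to UTC: 10:35 AM − 8:00 = 2:35 AM UTC on May 17.
Add 6 hours 30 minutes leg 1 → 9:05 AM UTC.
Add 6 hours 12 minutes layover in Cordova Station → 3:17 PM UTC.
Add 4 hours 32 minutes leg 2 → 7:49 PM UTC.
Add 5 hours and 30 minutes layover in Chicago → 1:19 AM UTC (May 18).
Add 3 hours and 55 minutes leg 3 → 5:14 AM UTC.
Add 8 hours layover in San Teodoro → 1:14 PM UTC.
Add 14 hours 46 minutes leg 4 → 4:00 AM UTC (May 19).
Anchorage is UTC−8:00, so local arrival = 4:00 AM − 8:00 = 8:00 PM on May 18.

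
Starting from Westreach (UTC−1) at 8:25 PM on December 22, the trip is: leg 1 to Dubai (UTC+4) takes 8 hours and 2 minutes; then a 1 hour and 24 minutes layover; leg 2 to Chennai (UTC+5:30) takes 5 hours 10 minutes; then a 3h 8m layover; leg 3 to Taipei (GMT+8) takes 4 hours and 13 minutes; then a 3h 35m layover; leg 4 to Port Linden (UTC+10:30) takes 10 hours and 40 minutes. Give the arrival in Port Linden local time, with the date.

Convert departure to UTC: 8:25 PM + 1:00 = 9:25 PM UTC on Dec 22.
Add 8 hours 2 minutes leg 1 → 5:27 AM UTC (Dec 23).
Add 1 hour and 24 minutes layover in Dubai → 6:51 AM UTC.
Add 5 hours 10 minutes leg 2 → 12:01 PM UTC.
Add 3 hours and 8 minutes layover in Chennai → 3:09 PM UTC.
Add 4 hours and 13 minutes leg 3 → 7:22 PM UTC.
Add 3 hours and 35 minutes layover in Taipei → 10:57 PM UTC.
Add 10 hours and 40 minutes leg 4 → 9:37 AM UTC (Dec 24).
Port Linden is UTC+10:30, so local arrival = 9:37 AM + 10:30 = 8:07 PM on Dec 24.

8:07 PM on December 24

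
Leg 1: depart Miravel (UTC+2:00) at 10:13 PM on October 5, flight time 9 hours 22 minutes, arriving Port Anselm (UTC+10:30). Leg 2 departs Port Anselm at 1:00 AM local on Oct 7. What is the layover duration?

Convert departure to UTC: 10:13 PM − 2:00 = 8:13 PM UTC on Oct 5.
Add 9 hours 22 minutes flight time → 5:35 AM UTC (Oct 6).
Port Anselm is UTC+10:30, so local arrival = 5:35 AM + 10:30 = 4:05 PM on Oct 6.
Layover = 1:00 AM − 4:05 PM (+1 day) = 8 hours 55 minutes.

8 hours 55 minutes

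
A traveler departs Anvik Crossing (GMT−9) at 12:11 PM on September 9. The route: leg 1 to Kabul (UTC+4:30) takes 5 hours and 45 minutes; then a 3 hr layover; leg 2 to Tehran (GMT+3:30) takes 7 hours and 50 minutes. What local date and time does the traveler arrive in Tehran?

Convert departure to UTC: 12:11 PM + 9:00 = 9:11 PM UTC on Sep 9.
Add 5 hours and 45 minutes leg 1 → 2:56 AM UTC (Sep 10).
Add 3 hours layover in Kabul → 5:56 AM UTC.
Add 7 hours and 50 minutes leg 2 → 1:46 PM UTC.
Tehran is UTC+3:30, so local arrival = 1:46 PM + 3:30 = 5:16 PM on Sep 10.

5:16 PM on September 10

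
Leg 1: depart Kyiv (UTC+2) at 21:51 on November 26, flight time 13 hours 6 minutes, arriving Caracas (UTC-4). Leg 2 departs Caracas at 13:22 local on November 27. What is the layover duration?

8 hours 25 minutes

Convert departure to UTC: 21:51 − 2:00 = 19:51 UTC on Nov 26.
Add 13 hours and 6 minutes flight time → 08:57 UTC (Nov 27).
Caracas is UTC−4:00, so local arrival = 08:57 − 4:00 = 04:57 on Nov 27.
Layover = 13:22 − 04:57 = 8 hours 25 minutes.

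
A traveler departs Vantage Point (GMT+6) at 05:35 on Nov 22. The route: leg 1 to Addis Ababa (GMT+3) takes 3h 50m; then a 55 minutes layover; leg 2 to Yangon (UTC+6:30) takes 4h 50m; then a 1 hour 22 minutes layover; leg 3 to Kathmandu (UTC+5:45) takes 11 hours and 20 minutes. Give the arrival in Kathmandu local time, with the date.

Convert departure to UTC: 05:35 − 6:00 = 23:35 UTC on Nov 21.
Add 3 hours and 50 minutes leg 1 → 03:25 UTC (Nov 22).
Add 55 minutes layover in Addis Ababa → 04:20 UTC.
Add 4 hours and 50 minutes leg 2 → 09:10 UTC.
Add 1 hour and 22 minutes layover in Yangon → 10:32 UTC.
Add 11 hours 20 minutes leg 3 → 21:52 UTC.
Kathmandu is UTC+5:45, so local arrival = 21:52 + 5:45 = 03:37 on Nov 23.

03:37 on November 23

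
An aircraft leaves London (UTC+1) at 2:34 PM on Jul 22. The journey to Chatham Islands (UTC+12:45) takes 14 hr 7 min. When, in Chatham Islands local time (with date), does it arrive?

4:26 PM on July 23

Convert departure to UTC: 2:34 PM − 1:00 = 1:34 PM UTC on Jul 22.
Add 14 hours 7 minutes travel time → 3:41 AM UTC (Jul 23).
Chatham Islands is UTC+12:45, so local arrival = 3:41 AM + 12:45 = 4:26 PM on Jul 23.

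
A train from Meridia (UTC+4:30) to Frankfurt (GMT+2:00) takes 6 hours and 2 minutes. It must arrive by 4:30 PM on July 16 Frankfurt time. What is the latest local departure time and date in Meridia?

Target arrival in UTC: 4:30 PM − 2:00 = 2:30 PM on Jul 16.
Subtract 6 hours 2 minutes → departure 8:28 AM UTC on Jul 16.
Meridia is UTC+4:30: 8:28 AM + 4:30 = 12:58 PM on Jul 16.

12:58 PM on Jul 16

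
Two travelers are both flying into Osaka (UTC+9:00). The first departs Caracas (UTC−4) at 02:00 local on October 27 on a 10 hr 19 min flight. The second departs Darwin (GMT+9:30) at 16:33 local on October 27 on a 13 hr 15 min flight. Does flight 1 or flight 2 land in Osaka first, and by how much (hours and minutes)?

the first, by 3 hours 59 minutes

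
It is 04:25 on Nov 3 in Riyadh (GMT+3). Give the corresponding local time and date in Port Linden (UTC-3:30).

21:55 on Nov 2

In UTC: 04:25 − 3:00 = 01:25 on Nov 3.
Port Linden is UTC−3:30: 01:25 − 3:30 = 21:55 on Nov 2.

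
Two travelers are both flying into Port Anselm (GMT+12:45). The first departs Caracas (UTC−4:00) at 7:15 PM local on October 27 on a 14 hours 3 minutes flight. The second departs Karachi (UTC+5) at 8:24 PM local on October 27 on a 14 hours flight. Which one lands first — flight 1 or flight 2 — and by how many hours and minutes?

Flight 1 in UTC: 7:15 PM + 4:00 = 11:15 PM on Oct 27.
+14 hours 3 minutes → arrive 1:18 PM UTC on Oct 28.
Flight 2 in UTC: 8:24 PM − 5:00 = 3:24 PM on Oct 27.
+14 hours → arrive 5:24 AM UTC on Oct 28.
Flight 2 lands earlier by 7 hours 54 minutes.

the second, by 7 hours 54 minutes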